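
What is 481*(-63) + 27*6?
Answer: -30141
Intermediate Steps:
481*(-63) + 27*6 = -30303 + 162 = -30141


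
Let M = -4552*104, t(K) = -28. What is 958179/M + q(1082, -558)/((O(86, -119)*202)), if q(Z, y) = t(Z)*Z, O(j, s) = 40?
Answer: -1380278443/239071040 ≈ -5.7735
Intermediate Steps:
M = -473408
q(Z, y) = -28*Z
958179/M + q(1082, -558)/((O(86, -119)*202)) = 958179/(-473408) + (-28*1082)/((40*202)) = 958179*(-1/473408) - 30296/8080 = -958179/473408 - 30296*1/8080 = -958179/473408 - 3787/1010 = -1380278443/239071040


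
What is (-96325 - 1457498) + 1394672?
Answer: -159151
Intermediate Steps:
(-96325 - 1457498) + 1394672 = -1553823 + 1394672 = -159151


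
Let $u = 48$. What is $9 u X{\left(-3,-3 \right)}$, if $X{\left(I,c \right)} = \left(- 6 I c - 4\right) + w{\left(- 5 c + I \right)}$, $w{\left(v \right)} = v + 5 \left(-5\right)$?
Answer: $-30672$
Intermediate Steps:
$w{\left(v \right)} = -25 + v$ ($w{\left(v \right)} = v - 25 = -25 + v$)
$X{\left(I,c \right)} = -29 + I - 5 c - 6 I c$ ($X{\left(I,c \right)} = \left(- 6 I c - 4\right) - \left(25 - I + 5 c\right) = \left(-4 - 6 I c\right) - \left(25 - I + 5 c\right) = -29 + I - 5 c - 6 I c$)
$9 u X{\left(-3,-3 \right)} = 9 \cdot 48 \left(-29 - 3 - -15 - \left(-18\right) \left(-3\right)\right) = 9 \cdot 48 \left(-29 - 3 + 15 - 54\right) = 9 \cdot 48 \left(-71\right) = 9 \left(-3408\right) = -30672$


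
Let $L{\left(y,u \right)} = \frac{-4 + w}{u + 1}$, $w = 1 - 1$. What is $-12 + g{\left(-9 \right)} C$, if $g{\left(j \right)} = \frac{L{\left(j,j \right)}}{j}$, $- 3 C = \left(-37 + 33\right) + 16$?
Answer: $- \frac{106}{9} \approx -11.778$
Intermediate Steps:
$w = 0$ ($w = 1 - 1 = 0$)
$L{\left(y,u \right)} = - \frac{4}{1 + u}$ ($L{\left(y,u \right)} = \frac{-4 + 0}{u + 1} = - \frac{4}{1 + u}$)
$C = -4$ ($C = - \frac{\left(-37 + 33\right) + 16}{3} = - \frac{-4 + 16}{3} = \left(- \frac{1}{3}\right) 12 = -4$)
$g{\left(j \right)} = - \frac{4}{j \left(1 + j\right)}$ ($g{\left(j \right)} = \frac{\left(-4\right) \frac{1}{1 + j}}{j} = - \frac{4}{j \left(1 + j\right)}$)
$-12 + g{\left(-9 \right)} C = -12 + - \frac{4}{\left(-9\right) \left(1 - 9\right)} \left(-4\right) = -12 + \left(-4\right) \left(- \frac{1}{9}\right) \frac{1}{-8} \left(-4\right) = -12 + \left(-4\right) \left(- \frac{1}{9}\right) \left(- \frac{1}{8}\right) \left(-4\right) = -12 - - \frac{2}{9} = -12 + \frac{2}{9} = - \frac{106}{9}$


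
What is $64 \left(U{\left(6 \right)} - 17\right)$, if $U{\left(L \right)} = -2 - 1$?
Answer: $-1280$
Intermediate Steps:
$U{\left(L \right)} = -3$
$64 \left(U{\left(6 \right)} - 17\right) = 64 \left(-3 - 17\right) = 64 \left(-20\right) = -1280$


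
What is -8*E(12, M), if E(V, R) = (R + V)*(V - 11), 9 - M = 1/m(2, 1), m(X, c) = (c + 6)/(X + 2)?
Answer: -1144/7 ≈ -163.43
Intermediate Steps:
m(X, c) = (6 + c)/(2 + X)
M = 59/7 (M = 9 - 1/((6 + 1)/(2 + 2)) = 9 - 1/(7/4) = 9 - 1/((¼)*7) = 9 - 1/7/4 = 9 - 1*4/7 = 9 - 4/7 = 59/7 ≈ 8.4286)
E(V, R) = (-11 + V)*(R + V) (E(V, R) = (R + V)*(-11 + V) = (-11 + V)*(R + V))
-8*E(12, M) = -8*(12² - 11*59/7 - 11*12 + (59/7)*12) = -8*(144 - 649/7 - 132 + 708/7) = -8*143/7 = -1144/7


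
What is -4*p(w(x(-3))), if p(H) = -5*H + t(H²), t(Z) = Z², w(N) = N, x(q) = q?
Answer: -384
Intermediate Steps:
p(H) = H⁴ - 5*H (p(H) = -5*H + (H²)² = -5*H + H⁴ = H⁴ - 5*H)
-4*p(w(x(-3))) = -(-12)*(-5 + (-3)³) = -(-12)*(-5 - 27) = -(-12)*(-32) = -4*96 = -384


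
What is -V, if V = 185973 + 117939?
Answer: -303912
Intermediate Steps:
V = 303912
-V = -1*303912 = -303912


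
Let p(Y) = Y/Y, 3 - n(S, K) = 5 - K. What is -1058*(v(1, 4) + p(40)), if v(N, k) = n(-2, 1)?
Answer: 0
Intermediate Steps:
n(S, K) = -2 + K (n(S, K) = 3 - (5 - K) = 3 + (-5 + K) = -2 + K)
v(N, k) = -1 (v(N, k) = -2 + 1 = -1)
p(Y) = 1
-1058*(v(1, 4) + p(40)) = -1058*(-1 + 1) = -1058*0 = 0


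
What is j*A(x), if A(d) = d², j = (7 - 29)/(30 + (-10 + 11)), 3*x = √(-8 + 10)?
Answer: -44/279 ≈ -0.15771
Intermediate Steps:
x = √2/3 (x = √(-8 + 10)/3 = √2/3 ≈ 0.47140)
j = -22/31 (j = -22/(30 + 1) = -22/31 ≈ -0.70968)
j*A(x) = -22*(√2/3)²/31 = -22/31*2/9 = -44/279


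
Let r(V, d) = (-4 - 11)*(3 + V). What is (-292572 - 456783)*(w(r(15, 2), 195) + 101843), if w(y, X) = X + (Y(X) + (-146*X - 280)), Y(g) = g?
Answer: -55064853465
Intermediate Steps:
r(V, d) = -45 - 15*V (r(V, d) = -15*(3 + V) = -45 - 15*V)
w(y, X) = -280 - 144*X (w(y, X) = X + (X + (-146*X - 280)) = X + (X + (-280 - 146*X)) = X + (-280 - 145*X) = -280 - 144*X)
(-292572 - 456783)*(w(r(15, 2), 195) + 101843) = (-292572 - 456783)*((-280 - 144*195) + 101843) = -749355*((-280 - 28080) + 101843) = -749355*(-28360 + 101843) = -749355*73483 = -55064853465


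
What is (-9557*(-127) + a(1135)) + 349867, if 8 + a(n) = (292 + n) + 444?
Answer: 1565469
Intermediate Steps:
a(n) = 728 + n (a(n) = -8 + ((292 + n) + 444) = -8 + (736 + n) = 728 + n)
(-9557*(-127) + a(1135)) + 349867 = (-9557*(-127) + (728 + 1135)) + 349867 = (1213739 + 1863) + 349867 = 1215602 + 349867 = 1565469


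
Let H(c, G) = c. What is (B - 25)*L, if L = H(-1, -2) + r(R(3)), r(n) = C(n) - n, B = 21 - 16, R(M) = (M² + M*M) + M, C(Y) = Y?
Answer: 20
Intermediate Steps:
R(M) = M + 2*M² (R(M) = (M² + M²) + M = 2*M² + M = M + 2*M²)
B = 5
r(n) = 0 (r(n) = n - n = 0)
L = -1 (L = -1 + 0 = -1)
(B - 25)*L = (5 - 25)*(-1) = -20*(-1) = 20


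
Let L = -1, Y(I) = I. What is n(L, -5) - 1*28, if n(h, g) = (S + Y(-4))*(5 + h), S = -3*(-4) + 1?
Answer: 8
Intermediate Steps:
S = 13 (S = 12 + 1 = 13)
n(h, g) = 45 + 9*h (n(h, g) = (13 - 4)*(5 + h) = 9*(5 + h) = 45 + 9*h)
n(L, -5) - 1*28 = (45 + 9*(-1)) - 1*28 = (45 - 9) - 28 = 36 - 28 = 8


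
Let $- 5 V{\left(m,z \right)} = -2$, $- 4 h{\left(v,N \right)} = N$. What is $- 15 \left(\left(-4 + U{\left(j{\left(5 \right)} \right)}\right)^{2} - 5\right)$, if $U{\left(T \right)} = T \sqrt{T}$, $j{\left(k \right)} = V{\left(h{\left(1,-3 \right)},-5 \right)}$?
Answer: $- \frac{4149}{25} + \frac{48 \sqrt{10}}{5} \approx -135.6$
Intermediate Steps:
$h{\left(v,N \right)} = - \frac{N}{4}$
$V{\left(m,z \right)} = \frac{2}{5}$ ($V{\left(m,z \right)} = \left(- \frac{1}{5}\right) \left(-2\right) = \frac{2}{5}$)
$j{\left(k \right)} = \frac{2}{5}$
$U{\left(T \right)} = T^{\frac{3}{2}}$
$- 15 \left(\left(-4 + U{\left(j{\left(5 \right)} \right)}\right)^{2} - 5\right) = - 15 \left(\left(-4 + \left(\frac{2}{5}\right)^{\frac{3}{2}}\right)^{2} - 5\right) = - 15 \left(\left(-4 + \frac{2 \sqrt{10}}{25}\right)^{2} - 5\right) = - 15 \left(-5 + \left(-4 + \frac{2 \sqrt{10}}{25}\right)^{2}\right) = 75 - 15 \left(-4 + \frac{2 \sqrt{10}}{25}\right)^{2}$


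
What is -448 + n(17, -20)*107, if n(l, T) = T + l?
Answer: -769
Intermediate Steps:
-448 + n(17, -20)*107 = -448 + (-20 + 17)*107 = -448 - 3*107 = -448 - 321 = -769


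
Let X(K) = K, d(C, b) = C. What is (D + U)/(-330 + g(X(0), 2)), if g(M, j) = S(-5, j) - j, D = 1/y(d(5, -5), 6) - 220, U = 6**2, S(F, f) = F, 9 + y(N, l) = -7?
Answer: 2945/5392 ≈ 0.54618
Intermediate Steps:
y(N, l) = -16 (y(N, l) = -9 - 7 = -16)
U = 36
D = -3521/16 (D = 1/(-16) - 220 = -1/16 - 220 = -3521/16 ≈ -220.06)
g(M, j) = -5 - j
(D + U)/(-330 + g(X(0), 2)) = (-3521/16 + 36)/(-330 + (-5 - 1*2)) = -2945/(16*(-330 + (-5 - 2))) = -2945/(16*(-330 - 7)) = -2945/16/(-337) = -2945/16*(-1/337) = 2945/5392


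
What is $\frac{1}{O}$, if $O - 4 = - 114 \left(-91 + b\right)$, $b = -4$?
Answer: $\frac{1}{10834} \approx 9.2302 \cdot 10^{-5}$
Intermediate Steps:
$O = 10834$ ($O = 4 - 114 \left(-91 - 4\right) = 4 - -10830 = 4 + 10830 = 10834$)
$\frac{1}{O} = \frac{1}{10834}$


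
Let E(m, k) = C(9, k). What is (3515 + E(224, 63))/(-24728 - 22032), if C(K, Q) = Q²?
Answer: -1871/11690 ≈ -0.16005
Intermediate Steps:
E(m, k) = k²
(3515 + E(224, 63))/(-24728 - 22032) = (3515 + 63²)/(-24728 - 22032) = (3515 + 3969)/(-46760) = 7484*(-1/46760) = -1871/11690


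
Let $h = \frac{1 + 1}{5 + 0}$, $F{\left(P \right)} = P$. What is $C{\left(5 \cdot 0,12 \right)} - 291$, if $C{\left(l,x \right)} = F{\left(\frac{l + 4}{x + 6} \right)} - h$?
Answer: $- \frac{13103}{45} \approx -291.18$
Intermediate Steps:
$h = \frac{2}{5} \approx 0.4$
$C{\left(l,x \right)} = - \frac{2}{5} + \frac{4 + l}{6 + x}$ ($C{\left(l,x \right)} = \frac{l + 4}{x + 6} - \frac{2}{5} = \frac{4 + l}{6 + x} - \frac{2}{5} = - \frac{2}{5} + \frac{4 + l}{6 + x}$)
$C{\left(5 \cdot 0,12 \right)} - 291 = \frac{8 - 24 + 5 \cdot 5 \cdot 0}{5 \left(6 + 12\right)} - 291 = \frac{8 - 24 + 5 \cdot 0}{5 \cdot 18} - 291 = \frac{1}{5} \cdot \frac{1}{18} \left(8 - 24 + 0\right) - 291 = \frac{1}{5} \cdot \frac{1}{18} \left(-16\right) - 291 = - \frac{8}{45} - 291 = - \frac{13103}{45}$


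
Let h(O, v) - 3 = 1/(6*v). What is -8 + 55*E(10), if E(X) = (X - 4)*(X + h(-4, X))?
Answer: 8575/2 ≈ 4287.5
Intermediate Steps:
h(O, v) = 3 + 1/(6*v)
E(X) = (-4 + X)*(3 + X + 1/(6*X)) (E(X) = (X - 4)*(X + (3 + 1/(6*X))) = (-4 + X)*(3 + X + 1/(6*X)))
-8 + 55*E(10) = -8 + 55*(-71/6 + 10² - 1*10 - ⅔/10) = -8 + 55*(-71/6 + 100 - 10 - ⅔*⅒) = -8 + 55*(-71/6 + 100 - 10 - 1/15) = -8 + 55*(781/10) = -8 + 8591/2 = 8575/2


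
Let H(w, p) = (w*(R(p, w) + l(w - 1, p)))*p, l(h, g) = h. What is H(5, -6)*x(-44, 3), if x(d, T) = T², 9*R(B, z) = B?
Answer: -900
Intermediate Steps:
R(B, z) = B/9
H(w, p) = p*w*(-1 + w + p/9) (H(w, p) = (w*(p/9 + (w - 1)))*p = (w*(p/9 + (-1 + w)))*p = (w*(-1 + w + p/9))*p = p*w*(-1 + w + p/9))
H(5, -6)*x(-44, 3) = ((⅑)*(-6)*5*(-9 - 6 + 9*5))*3² = ((⅑)*(-6)*5*(-9 - 6 + 45))*9 = ((⅑)*(-6)*5*30)*9 = -100*9 = -900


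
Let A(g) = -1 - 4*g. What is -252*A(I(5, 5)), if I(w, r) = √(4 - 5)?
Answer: 252 + 1008*I ≈ 252.0 + 1008.0*I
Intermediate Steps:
I(w, r) = I (I(w, r) = √(-1) = I)
-252*A(I(5, 5)) = -252*(-1 - 4*I) = 252 + 1008*I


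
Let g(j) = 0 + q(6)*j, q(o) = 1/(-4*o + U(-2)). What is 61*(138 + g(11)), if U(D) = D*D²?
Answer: 268705/32 ≈ 8397.0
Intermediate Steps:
U(D) = D³
q(o) = 1/(-8 - 4*o) (q(o) = 1/(-4*o + (-2)³) = 1/(-4*o - 8) = 1/(-8 - 4*o))
g(j) = -j/32 (g(j) = 0 + (-1/(8 + 4*6))*j = 0 + (-1/(8 + 24))*j = 0 + (-1/32)*j = 0 + (-1*1/32)*j = 0 - j/32 = -j/32)
61*(138 + g(11)) = 61*(138 - 1/32*11) = 61*(138 - 11/32) = 61*(4405/32) = 268705/32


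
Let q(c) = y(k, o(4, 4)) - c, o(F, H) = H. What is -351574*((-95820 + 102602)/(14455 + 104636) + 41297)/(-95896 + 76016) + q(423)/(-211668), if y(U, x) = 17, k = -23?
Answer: 5083203607978042569/6960140907020 ≈ 7.3033e+5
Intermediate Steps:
q(c) = 17 - c
-351574*((-95820 + 102602)/(14455 + 104636) + 41297)/(-95896 + 76016) + q(423)/(-211668) = -351574*((-95820 + 102602)/(14455 + 104636) + 41297)/(-95896 + 76016) + (17 - 1*423)/(-211668) = -351574/((-19880/(6782/119091 + 41297))) + (17 - 423)*(-1/211668) = -351574/((-19880/(6782*(1/119091) + 41297))) - 406*(-1/211668) = -351574/((-19880/(6782/119091 + 41297))) + 203/105834 = -351574/((-19880/4918107809/119091)) + 203/105834 = -351574/((-19880*119091/4918107809)) + 203/105834 = -351574/(-2367529080/4918107809) + 203/105834 = -351574*(-4918107809/2367529080) + 203/105834 = 864539417420683/1183764540 + 203/105834 = 5083203607978042569/6960140907020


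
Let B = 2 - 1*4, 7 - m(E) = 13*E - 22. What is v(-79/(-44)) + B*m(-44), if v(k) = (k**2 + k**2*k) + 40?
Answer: -98216165/85184 ≈ -1153.0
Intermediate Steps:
m(E) = 29 - 13*E (m(E) = 7 - (13*E - 22) = 7 - (-22 + 13*E) = 7 + (22 - 13*E) = 29 - 13*E)
B = -2 (B = 2 - 4 = -2)
v(k) = 40 + k**2 + k**3 (v(k) = (k**2 + k**3) + 40 = 40 + k**2 + k**3)
v(-79/(-44)) + B*m(-44) = (40 + (-79/(-44))**2 + (-79/(-44))**3) - 2*(29 - 13*(-44)) = (40 + (-79*(-1/44))**2 + (-79*(-1/44))**3) - 2*(29 + 572) = (40 + (79/44)**2 + (79/44)**3) - 2*601 = (40 + 6241/1936 + 493039/85184) - 1202 = 4175003/85184 - 1202 = -98216165/85184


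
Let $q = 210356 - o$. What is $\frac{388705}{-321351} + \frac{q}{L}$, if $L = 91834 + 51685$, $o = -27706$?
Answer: $\frac{1218524051}{2712939657} \approx 0.44915$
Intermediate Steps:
$q = 238062$ ($q = 210356 - -27706 = 210356 + 27706 = 238062$)
$L = 143519$
$\frac{388705}{-321351} + \frac{q}{L} = \frac{388705}{-321351} + \frac{238062}{143519} = 388705 \left(- \frac{1}{321351}\right) + 238062 \cdot \frac{1}{143519} = - \frac{22865}{18903} + \frac{238062}{143519} = \frac{1218524051}{2712939657}$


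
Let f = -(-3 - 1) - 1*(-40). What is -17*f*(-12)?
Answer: 8976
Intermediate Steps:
f = 44 (f = -1*(-4) + 40 = 4 + 40 = 44)
-17*f*(-12) = -17*44*(-12) = -748*(-12) = 8976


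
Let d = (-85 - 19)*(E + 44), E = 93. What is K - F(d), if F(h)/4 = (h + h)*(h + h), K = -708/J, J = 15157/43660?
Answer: -49231301697328/15157 ≈ -3.2481e+9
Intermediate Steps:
d = -14248 (d = (-85 - 19)*(93 + 44) = -104*137 = -14248)
J = 15157/43660 (J = 15157*(1/43660) = 15157/43660 ≈ 0.34716)
K = -30911280/15157 (K = -708/15157/43660 = -708*43660/15157 = -30911280/15157 ≈ -2039.4)
F(h) = 16*h² (F(h) = 4*((h + h)*(h + h)) = 4*((2*h)*(2*h)) = 4*(4*h²) = 16*h²)
K - F(d) = -30911280/15157 - 16*(-14248)² = -30911280/15157 - 16*203005504 = -30911280/15157 - 1*3248088064 = -30911280/15157 - 3248088064 = -49231301697328/15157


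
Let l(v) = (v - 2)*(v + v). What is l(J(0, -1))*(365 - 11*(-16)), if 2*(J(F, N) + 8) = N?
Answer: 193137/2 ≈ 96569.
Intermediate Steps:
J(F, N) = -8 + N/2
l(v) = 2*v*(-2 + v) (l(v) = (-2 + v)*(2*v) = 2*v*(-2 + v))
l(J(0, -1))*(365 - 11*(-16)) = (2*(-8 + (½)*(-1))*(-2 + (-8 + (½)*(-1))))*(365 - 11*(-16)) = (2*(-8 - ½)*(-2 + (-8 - ½)))*(365 + 176) = (2*(-17/2)*(-2 - 17/2))*541 = (2*(-17/2)*(-21/2))*541 = (357/2)*541 = 193137/2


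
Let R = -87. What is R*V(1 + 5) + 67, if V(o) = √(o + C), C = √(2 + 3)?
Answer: 67 - 87*√(6 + √5) ≈ -182.68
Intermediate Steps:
C = √5 ≈ 2.2361
V(o) = √(o + √5)
R*V(1 + 5) + 67 = -87*√((1 + 5) + √5) + 67 = -87*√(6 + √5) + 67 = 67 - 87*√(6 + √5)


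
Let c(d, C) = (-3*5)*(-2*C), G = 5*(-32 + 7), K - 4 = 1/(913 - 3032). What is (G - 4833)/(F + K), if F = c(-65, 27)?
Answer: -10506002/1724865 ≈ -6.0909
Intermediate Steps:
K = 8475/2119 (K = 4 + 1/(913 - 3032) = 4 + 1/(-2119) = 4 - 1/2119 = 8475/2119 ≈ 3.9995)
G = -125 (G = 5*(-25) = -125)
c(d, C) = 30*C (c(d, C) = -(-30)*C = 30*C)
F = 810 (F = 30*27 = 810)
(G - 4833)/(F + K) = (-125 - 4833)/(810 + 8475/2119) = -4958/1724865/2119 = -4958*2119/1724865 = -10506002/1724865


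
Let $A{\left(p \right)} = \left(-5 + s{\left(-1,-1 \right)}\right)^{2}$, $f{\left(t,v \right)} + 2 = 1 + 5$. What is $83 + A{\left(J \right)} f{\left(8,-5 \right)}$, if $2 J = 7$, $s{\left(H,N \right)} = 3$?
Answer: $99$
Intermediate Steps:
$f{\left(t,v \right)} = 4$ ($f{\left(t,v \right)} = -2 + \left(1 + 5\right) = -2 + 6 = 4$)
$J = \frac{7}{2}$ ($J = \frac{1}{2} \cdot 7 = \frac{7}{2} \approx 3.5$)
$A{\left(p \right)} = 4$ ($A{\left(p \right)} = \left(-5 + 3\right)^{2} = \left(-2\right)^{2} = 4$)
$83 + A{\left(J \right)} f{\left(8,-5 \right)} = 83 + 4 \cdot 4 = 83 + 16 = 99$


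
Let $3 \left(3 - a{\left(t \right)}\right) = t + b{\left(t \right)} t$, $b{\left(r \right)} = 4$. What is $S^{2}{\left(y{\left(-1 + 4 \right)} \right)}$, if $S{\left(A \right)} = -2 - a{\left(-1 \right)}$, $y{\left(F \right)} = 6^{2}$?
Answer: $\frac{400}{9} \approx 44.444$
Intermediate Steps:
$y{\left(F \right)} = 36$
$a{\left(t \right)} = 3 - \frac{5 t}{3}$ ($a{\left(t \right)} = 3 - \frac{t + 4 t}{3} = 3 - \frac{5 t}{3}$)
$S{\left(A \right)} = - \frac{20}{3}$ ($S{\left(A \right)} = -2 - \left(3 - - \frac{5}{3}\right) = -2 - \left(3 + \frac{5}{3}\right) = -2 - \frac{14}{3} = - \frac{20}{3}$)
$S^{2}{\left(y{\left(-1 + 4 \right)} \right)} = \left(- \frac{20}{3}\right)^{2} = \frac{400}{9}$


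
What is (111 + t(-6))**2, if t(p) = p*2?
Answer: 9801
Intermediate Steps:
t(p) = 2*p
(111 + t(-6))**2 = (111 + 2*(-6))**2 = (111 - 12)**2 = 99**2 = 9801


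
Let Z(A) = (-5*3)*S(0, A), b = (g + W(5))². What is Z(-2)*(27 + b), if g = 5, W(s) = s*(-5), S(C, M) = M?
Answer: 12810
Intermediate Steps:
W(s) = -5*s
b = 400 (b = (5 - 5*5)² = (5 - 25)² = (-20)² = 400)
Z(A) = -15*A (Z(A) = (-5*3)*A = -15*A)
Z(-2)*(27 + b) = (-15*(-2))*(27 + 400) = 30*427 = 12810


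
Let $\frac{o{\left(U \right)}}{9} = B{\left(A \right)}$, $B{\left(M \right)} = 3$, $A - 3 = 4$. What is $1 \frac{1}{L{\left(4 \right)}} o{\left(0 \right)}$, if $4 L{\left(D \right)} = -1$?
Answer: $-108$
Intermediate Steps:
$A = 7$ ($A = 3 + 4 = 7$)
$L{\left(D \right)} = - \frac{1}{4}$ ($L{\left(D \right)} = \frac{1}{4} \left(-1\right) = - \frac{1}{4}$)
$o{\left(U \right)} = 27$ ($o{\left(U \right)} = 9 \cdot 3 = 27$)
$1 \frac{1}{L{\left(4 \right)}} o{\left(0 \right)} = 1 \frac{1}{- \frac{1}{4}} \cdot 27 = 1 \left(-4\right) 27 = \left(-4\right) 27 = -108$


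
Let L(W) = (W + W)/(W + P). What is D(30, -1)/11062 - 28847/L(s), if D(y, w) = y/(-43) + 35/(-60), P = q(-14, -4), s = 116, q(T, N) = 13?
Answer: -1327558724203/82765884 ≈ -16040.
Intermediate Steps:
P = 13
D(y, w) = -7/12 - y/43 (D(y, w) = y*(-1/43) + 35*(-1/60) = -y/43 - 7/12 = -7/12 - y/43)
L(W) = 2*W/(13 + W) (L(W) = (W + W)/(W + 13) = (2*W)/(13 + W) = 2*W/(13 + W))
D(30, -1)/11062 - 28847/L(s) = (-7/12 - 1/43*30)/11062 - 28847/(2*116/(13 + 116)) = (-7/12 - 30/43)*(1/11062) - 28847/(2*116/129) = -661/516*1/11062 - 28847/(2*116*(1/129)) = -661/5707992 - 28847/232/129 = -661/5707992 - 28847*129/232 = -661/5707992 - 3721263/232 = -1327558724203/82765884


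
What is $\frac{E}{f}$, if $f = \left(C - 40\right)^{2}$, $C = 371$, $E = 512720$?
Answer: $\frac{512720}{109561} \approx 4.6798$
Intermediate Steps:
$f = 109561$ ($f = \left(371 - 40\right)^{2} = 331^{2} = 109561$)
$\frac{E}{f} = \frac{512720}{109561}$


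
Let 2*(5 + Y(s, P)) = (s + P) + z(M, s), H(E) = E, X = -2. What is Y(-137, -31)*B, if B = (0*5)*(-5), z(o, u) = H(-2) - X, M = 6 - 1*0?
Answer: 0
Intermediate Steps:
M = 6 (M = 6 + 0 = 6)
z(o, u) = 0 (z(o, u) = -2 - 1*(-2) = -2 + 2 = 0)
Y(s, P) = -5 + P/2 + s/2 (Y(s, P) = -5 + ((s + P) + 0)/2 = -5 + ((P + s) + 0)/2 = -5 + (P + s)/2 = -5 + (P/2 + s/2) = -5 + P/2 + s/2)
B = 0 (B = 0*(-5) = 0)
Y(-137, -31)*B = (-5 + (1/2)*(-31) + (1/2)*(-137))*0 = (-5 - 31/2 - 137/2)*0 = -89*0 = 0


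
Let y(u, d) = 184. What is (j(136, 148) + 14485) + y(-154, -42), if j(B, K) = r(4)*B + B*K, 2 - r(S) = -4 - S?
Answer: 36157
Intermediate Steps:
r(S) = 6 + S (r(S) = 2 - (-4 - S) = 2 + (4 + S) = 6 + S)
j(B, K) = 10*B + B*K (j(B, K) = (6 + 4)*B + B*K = 10*B + B*K)
(j(136, 148) + 14485) + y(-154, -42) = (136*(10 + 148) + 14485) + 184 = (136*158 + 14485) + 184 = (21488 + 14485) + 184 = 35973 + 184 = 36157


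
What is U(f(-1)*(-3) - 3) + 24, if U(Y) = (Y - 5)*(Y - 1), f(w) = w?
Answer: 29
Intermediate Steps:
U(Y) = (-1 + Y)*(-5 + Y) (U(Y) = (-5 + Y)*(-1 + Y) = (-1 + Y)*(-5 + Y))
U(f(-1)*(-3) - 3) + 24 = (5 + (-1*(-3) - 3)² - 6*(-1*(-3) - 3)) + 24 = (5 + (3 - 3)² - 6*(3 - 3)) + 24 = (5 + 0² - 6*0) + 24 = (5 + 0 + 0) + 24 = 5 + 24 = 29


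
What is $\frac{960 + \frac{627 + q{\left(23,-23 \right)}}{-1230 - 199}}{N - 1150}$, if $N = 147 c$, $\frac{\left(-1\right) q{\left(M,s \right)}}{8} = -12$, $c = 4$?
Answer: $- \frac{1371117}{803098} \approx -1.7073$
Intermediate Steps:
$q{\left(M,s \right)} = 96$ ($q{\left(M,s \right)} = \left(-8\right) \left(-12\right) = 96$)
$N = 588$ ($N = 147 \cdot 4 = 588$)
$\frac{960 + \frac{627 + q{\left(23,-23 \right)}}{-1230 - 199}}{N - 1150} = \frac{960 + \frac{627 + 96}{-1230 - 199}}{588 - 1150} = \frac{960 + \frac{723}{-1429}}{-562} = \left(960 + 723 \left(- \frac{1}{1429}\right)\right) \left(- \frac{1}{562}\right) = \left(960 - \frac{723}{1429}\right) \left(- \frac{1}{562}\right) = \frac{1371117}{1429} \left(- \frac{1}{562}\right) = - \frac{1371117}{803098}$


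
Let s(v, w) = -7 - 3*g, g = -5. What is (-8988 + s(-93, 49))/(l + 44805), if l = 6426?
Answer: -8980/51231 ≈ -0.17528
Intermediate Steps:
s(v, w) = 8 (s(v, w) = -7 - 3*(-5) = -7 + 15 = 8)
(-8988 + s(-93, 49))/(l + 44805) = (-8988 + 8)/(6426 + 44805) = -8980/51231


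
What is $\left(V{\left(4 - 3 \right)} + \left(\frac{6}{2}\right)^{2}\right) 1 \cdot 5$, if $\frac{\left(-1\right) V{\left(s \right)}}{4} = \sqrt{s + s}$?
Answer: $45 - 20 \sqrt{2} \approx 16.716$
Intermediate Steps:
$V{\left(s \right)} = - 4 \sqrt{2} \sqrt{s}$ ($V{\left(s \right)} = - 4 \sqrt{s + s} = - 4 \sqrt{2 s} = - 4 \sqrt{2} \sqrt{s}$)
$\left(V{\left(4 - 3 \right)} + \left(\frac{6}{2}\right)^{2}\right) 1 \cdot 5 = \left(- 4 \sqrt{2} \sqrt{4 - 3} + \left(\frac{6}{2}\right)^{2}\right) 1 \cdot 5 = \left(- 4 \sqrt{2} \sqrt{4 - 3} + \left(6 \cdot \frac{1}{2}\right)^{2}\right) 5 = \left(- 4 \sqrt{2} \sqrt{1} + 3^{2}\right) 5 = \left(\left(-4\right) \sqrt{2} \cdot 1 + 9\right) 5 = \left(- 4 \sqrt{2} + 9\right) 5 = \left(9 - 4 \sqrt{2}\right) 5 = 45 - 20 \sqrt{2}$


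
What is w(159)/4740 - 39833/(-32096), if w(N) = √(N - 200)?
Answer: 39833/32096 + I*√41/4740 ≈ 1.2411 + 0.0013509*I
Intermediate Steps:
w(N) = √(-200 + N)
w(159)/4740 - 39833/(-32096) = √(-200 + 159)/4740 - 39833/(-32096) = √(-41)*(1/4740) - 39833*(-1/32096) = (I*√41)*(1/4740) + 39833/32096 = I*√41/4740 + 39833/32096 = 39833/32096 + I*√41/4740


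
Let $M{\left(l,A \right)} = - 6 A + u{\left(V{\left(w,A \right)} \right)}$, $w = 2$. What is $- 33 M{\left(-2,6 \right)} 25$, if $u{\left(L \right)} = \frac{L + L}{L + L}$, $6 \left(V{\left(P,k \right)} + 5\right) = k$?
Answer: $28875$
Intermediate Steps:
$V{\left(P,k \right)} = -5 + \frac{k}{6}$
$u{\left(L \right)} = 1$ ($u{\left(L \right)} = \frac{2 L}{2 L} = 2 L \frac{1}{2 L} = 1$)
$M{\left(l,A \right)} = 1 - 6 A$ ($M{\left(l,A \right)} = - 6 A + 1 = 1 - 6 A$)
$- 33 M{\left(-2,6 \right)} 25 = - 33 \left(1 - 36\right) 25 = \left(-33\right) \left(-35\right) 25 = 1155 \cdot 25 = 28875$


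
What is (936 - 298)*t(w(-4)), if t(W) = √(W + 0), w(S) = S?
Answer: 1276*I ≈ 1276.0*I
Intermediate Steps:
t(W) = √W
(936 - 298)*t(w(-4)) = (936 - 298)*√(-4) = 638*(2*I) = 1276*I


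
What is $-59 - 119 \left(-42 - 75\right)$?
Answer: $13864$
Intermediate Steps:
$-59 - 119 \left(-42 - 75\right) = -59 - -13923 = -59 + 13923 = 13864$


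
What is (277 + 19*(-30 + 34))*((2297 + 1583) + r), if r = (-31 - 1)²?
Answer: 1731112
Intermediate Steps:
r = 1024 (r = (-32)² = 1024)
(277 + 19*(-30 + 34))*((2297 + 1583) + r) = (277 + 19*(-30 + 34))*((2297 + 1583) + 1024) = (277 + 19*4)*(3880 + 1024) = (277 + 76)*4904 = 353*4904 = 1731112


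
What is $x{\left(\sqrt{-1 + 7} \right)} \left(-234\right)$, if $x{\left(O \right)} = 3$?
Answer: $-702$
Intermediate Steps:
$x{\left(\sqrt{-1 + 7} \right)} \left(-234\right) = 3 \left(-234\right) = -702$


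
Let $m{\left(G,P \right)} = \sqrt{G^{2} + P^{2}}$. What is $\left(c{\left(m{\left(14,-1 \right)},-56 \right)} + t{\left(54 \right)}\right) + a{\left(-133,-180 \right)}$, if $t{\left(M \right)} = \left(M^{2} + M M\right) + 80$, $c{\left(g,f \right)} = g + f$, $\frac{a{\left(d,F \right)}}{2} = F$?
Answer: $5496 + \sqrt{197} \approx 5510.0$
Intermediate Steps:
$a{\left(d,F \right)} = 2 F$
$c{\left(g,f \right)} = f + g$
$t{\left(M \right)} = 80 + 2 M^{2}$ ($t{\left(M \right)} = \left(M^{2} + M^{2}\right) + 80 = 2 M^{2} + 80 = 80 + 2 M^{2}$)
$\left(c{\left(m{\left(14,-1 \right)},-56 \right)} + t{\left(54 \right)}\right) + a{\left(-133,-180 \right)} = \left(\left(-56 + \sqrt{14^{2} + \left(-1\right)^{2}}\right) + \left(80 + 2 \cdot 54^{2}\right)\right) + 2 \left(-180\right) = \left(\left(-56 + \sqrt{196 + 1}\right) + \left(80 + 2 \cdot 2916\right)\right) - 360 = \left(\left(-56 + \sqrt{197}\right) + \left(80 + 5832\right)\right) - 360 = \left(\left(-56 + \sqrt{197}\right) + 5912\right) - 360 = \left(5856 + \sqrt{197}\right) - 360 = 5496 + \sqrt{197}$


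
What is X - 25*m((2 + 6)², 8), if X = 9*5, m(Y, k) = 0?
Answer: 45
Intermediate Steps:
X = 45
X - 25*m((2 + 6)², 8) = 45 - 25*0 = 45 + 0 = 45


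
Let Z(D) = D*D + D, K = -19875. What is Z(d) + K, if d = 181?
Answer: 13067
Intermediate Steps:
Z(D) = D + D² (Z(D) = D² + D = D + D²)
Z(d) + K = 181*(1 + 181) - 19875 = 181*182 - 19875 = 32942 - 19875 = 13067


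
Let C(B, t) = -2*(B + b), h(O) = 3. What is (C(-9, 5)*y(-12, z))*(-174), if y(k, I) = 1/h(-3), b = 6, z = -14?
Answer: -348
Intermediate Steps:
C(B, t) = -12 - 2*B (C(B, t) = -2*(B + 6) = -2*(6 + B) = -12 - 2*B)
y(k, I) = ⅓ (y(k, I) = 1/3 = ⅓)
(C(-9, 5)*y(-12, z))*(-174) = ((-12 - 2*(-9))*(⅓))*(-174) = ((-12 + 18)*(⅓))*(-174) = (6*(⅓))*(-174) = 2*(-174) = -348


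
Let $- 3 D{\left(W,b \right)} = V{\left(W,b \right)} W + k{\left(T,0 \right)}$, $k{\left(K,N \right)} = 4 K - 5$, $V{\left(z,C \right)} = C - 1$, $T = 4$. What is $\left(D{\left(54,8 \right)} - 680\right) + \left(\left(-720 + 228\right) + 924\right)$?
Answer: $- \frac{1133}{3} \approx -377.67$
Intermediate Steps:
$V{\left(z,C \right)} = -1 + C$
$k{\left(K,N \right)} = -5 + 4 K$
$D{\left(W,b \right)} = - \frac{11}{3} - \frac{W \left(-1 + b\right)}{3}$ ($D{\left(W,b \right)} = - \frac{\left(-1 + b\right) W + \left(-5 + 4 \cdot 4\right)}{3} = - \frac{W \left(-1 + b\right) + \left(-5 + 16\right)}{3} = - \frac{W \left(-1 + b\right) + 11}{3} = - \frac{11 + W \left(-1 + b\right)}{3} = - \frac{11}{3} - \frac{W \left(-1 + b\right)}{3}$)
$\left(D{\left(54,8 \right)} - 680\right) + \left(\left(-720 + 228\right) + 924\right) = \left(\left(- \frac{11}{3} + \frac{1}{3} \cdot 54 - 18 \cdot 8\right) - 680\right) + \left(\left(-720 + 228\right) + 924\right) = \left(\left(- \frac{11}{3} + 18 - 144\right) - 680\right) + \left(-492 + 924\right) = \left(- \frac{389}{3} - 680\right) + 432 = - \frac{2429}{3} + 432 = - \frac{1133}{3}$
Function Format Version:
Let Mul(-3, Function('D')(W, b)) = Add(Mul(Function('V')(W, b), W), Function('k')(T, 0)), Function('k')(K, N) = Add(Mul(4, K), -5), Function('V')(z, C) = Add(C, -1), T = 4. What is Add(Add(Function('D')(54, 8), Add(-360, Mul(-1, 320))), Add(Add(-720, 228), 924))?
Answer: Rational(-1133, 3) ≈ -377.67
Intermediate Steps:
Function('V')(z, C) = Add(-1, C)
Function('k')(K, N) = Add(-5, Mul(4, K))
Function('D')(W, b) = Add(Rational(-11, 3), Mul(Rational(-1, 3), W, Add(-1, b))) (Function('D')(W, b) = Mul(Rational(-1, 3), Add(Mul(Add(-1, b), W), Add(-5, Mul(4, 4)))) = Mul(Rational(-1, 3), Add(Mul(W, Add(-1, b)), Add(-5, 16))) = Mul(Rational(-1, 3), Add(Mul(W, Add(-1, b)), 11)) = Mul(Rational(-1, 3), Add(11, Mul(W, Add(-1, b)))) = Add(Rational(-11, 3), Mul(Rational(-1, 3), W, Add(-1, b))))
Add(Add(Function('D')(54, 8), Add(-360, Mul(-1, 320))), Add(Add(-720, 228), 924)) = Add(Add(Add(Rational(-11, 3), Mul(Rational(1, 3), 54), Mul(Rational(-1, 3), 54, 8)), Add(-360, Mul(-1, 320))), Add(Add(-720, 228), 924)) = Add(Add(Add(Rational(-11, 3), 18, -144), Add(-360, -320)), Add(-492, 924)) = Add(Add(Rational(-389, 3), -680), 432) = Add(Rational(-2429, 3), 432) = Rational(-1133, 3)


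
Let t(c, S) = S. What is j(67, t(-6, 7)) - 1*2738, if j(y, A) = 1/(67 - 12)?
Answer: -150589/55 ≈ -2738.0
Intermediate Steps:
j(y, A) = 1/55
j(67, t(-6, 7)) - 1*2738 = 1/55 - 1*2738 = 1/55 - 2738 = -150589/55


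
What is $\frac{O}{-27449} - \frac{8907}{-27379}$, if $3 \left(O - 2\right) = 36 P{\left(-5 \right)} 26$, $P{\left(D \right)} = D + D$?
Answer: $\frac{329855965}{751526171} \approx 0.43891$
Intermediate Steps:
$P{\left(D \right)} = 2 D$
$O = -3118$ ($O = 2 + \frac{36 \cdot 2 \left(-5\right) 26}{3} = 2 + \frac{36 \left(-10\right) 26}{3} = 2 + \frac{\left(-360\right) 26}{3} = 2 + \frac{1}{3} \left(-9360\right) = 2 - 3120 = -3118$)
$\frac{O}{-27449} - \frac{8907}{-27379} = - \frac{3118}{-27449} - \frac{8907}{-27379} = \left(-3118\right) \left(- \frac{1}{27449}\right) - - \frac{8907}{27379} = \frac{3118}{27449} + \frac{8907}{27379} = \frac{329855965}{751526171}$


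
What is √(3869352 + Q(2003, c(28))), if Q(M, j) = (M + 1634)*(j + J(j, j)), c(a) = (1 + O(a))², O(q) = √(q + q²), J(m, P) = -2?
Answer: √(6818959 + 14548*√203) ≈ 2650.7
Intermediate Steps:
c(a) = (1 + √(a*(1 + a)))²
Q(M, j) = (-2 + j)*(1634 + M) (Q(M, j) = (M + 1634)*(j - 2) = (1634 + M)*(-2 + j) = (-2 + j)*(1634 + M))
√(3869352 + Q(2003, c(28))) = √(3869352 + (-3268 - 2*2003 + 1634*(1 + √(28*(1 + 28)))² + 2003*(1 + √(28*(1 + 28)))²)) = √(3869352 + (-3268 - 4006 + 1634*(1 + √(28*29))² + 2003*(1 + √(28*29))²)) = √(3869352 + (-3268 - 4006 + 1634*(1 + √812)² + 2003*(1 + √812)²)) = √(3869352 + (-3268 - 4006 + 1634*(1 + 2*√203)² + 2003*(1 + 2*√203)²)) = √(3869352 + (-7274 + 3637*(1 + 2*√203)²)) = √(3862078 + 3637*(1 + 2*√203)²)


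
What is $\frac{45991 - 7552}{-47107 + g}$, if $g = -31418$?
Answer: $- \frac{4271}{8725} \approx -0.48951$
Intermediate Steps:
$\frac{45991 - 7552}{-47107 + g} = \frac{45991 - 7552}{-47107 - 31418} = \frac{38439}{-78525} = 38439 \left(- \frac{1}{78525}\right) = - \frac{4271}{8725}$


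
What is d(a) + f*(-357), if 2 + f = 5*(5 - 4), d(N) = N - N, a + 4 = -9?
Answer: -1071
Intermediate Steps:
a = -13 (a = -4 - 9 = -13)
d(N) = 0
f = 3 (f = -2 + 5*(5 - 4) = -2 + 5*1 = -2 + 5 = 3)
d(a) + f*(-357) = 0 + 3*(-357) = 0 - 1071 = -1071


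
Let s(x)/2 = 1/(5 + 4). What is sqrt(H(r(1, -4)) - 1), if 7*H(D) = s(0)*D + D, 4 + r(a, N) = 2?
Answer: I*sqrt(595)/21 ≈ 1.1616*I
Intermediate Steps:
s(x) = 2/9 (s(x) = 2/(5 + 4) = 2/9)
r(a, N) = -2 (r(a, N) = -4 + 2 = -2)
H(D) = 11*D/63 (H(D) = (2*D/9 + D)/7 = (11*D/9)/7 = 11*D/63)
sqrt(H(r(1, -4)) - 1) = sqrt((11/63)*(-2) - 1) = sqrt(-22/63 - 1) = sqrt(-85/63) = I*sqrt(595)/21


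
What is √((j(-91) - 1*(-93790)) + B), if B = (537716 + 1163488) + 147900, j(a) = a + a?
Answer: 2*√485678 ≈ 1393.8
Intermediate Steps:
j(a) = 2*a
B = 1849104 (B = 1701204 + 147900 = 1849104)
√((j(-91) - 1*(-93790)) + B) = √((2*(-91) - 1*(-93790)) + 1849104) = √((-182 + 93790) + 1849104) = √(93608 + 1849104) = √1942712 = 2*√485678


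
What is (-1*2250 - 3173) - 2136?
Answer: -7559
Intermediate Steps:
(-1*2250 - 3173) - 2136 = (-2250 - 3173) - 2136 = -5423 - 2136 = -7559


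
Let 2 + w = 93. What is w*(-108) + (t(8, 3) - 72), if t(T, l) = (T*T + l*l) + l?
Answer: -9824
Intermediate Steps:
w = 91 (w = -2 + 93 = 91)
t(T, l) = l + T² + l² (t(T, l) = (T² + l²) + l = l + T² + l²)
w*(-108) + (t(8, 3) - 72) = 91*(-108) + ((3 + 8² + 3²) - 72) = -9828 + ((3 + 64 + 9) - 72) = -9828 + (76 - 72) = -9828 + 4 = -9824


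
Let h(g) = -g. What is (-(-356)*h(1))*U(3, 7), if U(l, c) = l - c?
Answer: 1424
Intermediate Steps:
(-(-356)*h(1))*U(3, 7) = (-(-356)*(-1*1))*(3 - 1*7) = (-(-356)*(-1))*(3 - 7) = -89*4*(-4) = -356*(-4) = 1424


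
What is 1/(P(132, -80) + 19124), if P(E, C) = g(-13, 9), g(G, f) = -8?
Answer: 1/19116 ≈ 5.2312e-5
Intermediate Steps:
P(E, C) = -8
1/(P(132, -80) + 19124) = 1/(-8 + 19124) = 1/19116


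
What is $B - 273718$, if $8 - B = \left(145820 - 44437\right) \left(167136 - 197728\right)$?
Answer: $3101235026$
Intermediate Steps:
$B = 3101508744$ ($B = 8 - \left(145820 - 44437\right) \left(167136 - 197728\right) = 8 - 101383 \left(-30592\right) = 8 - -3101508736 = 8 + 3101508736 = 3101508744$)
$B - 273718 = 3101508744 - 273718 = 3101235026$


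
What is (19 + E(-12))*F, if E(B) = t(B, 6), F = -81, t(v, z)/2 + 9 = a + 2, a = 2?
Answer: -729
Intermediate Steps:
t(v, z) = -10 (t(v, z) = -18 + 2*(2 + 2) = -18 + 2*4 = -18 + 8 = -10)
E(B) = -10
(19 + E(-12))*F = (19 - 10)*(-81) = 9*(-81) = -729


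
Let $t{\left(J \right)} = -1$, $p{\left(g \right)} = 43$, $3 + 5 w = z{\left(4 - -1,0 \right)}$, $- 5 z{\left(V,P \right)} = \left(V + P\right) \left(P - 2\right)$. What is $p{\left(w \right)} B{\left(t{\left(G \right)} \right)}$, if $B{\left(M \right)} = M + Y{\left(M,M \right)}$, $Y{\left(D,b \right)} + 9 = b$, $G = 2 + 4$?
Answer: $-473$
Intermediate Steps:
$G = 6$
$Y{\left(D,b \right)} = -9 + b$
$z{\left(V,P \right)} = - \frac{\left(-2 + P\right) \left(P + V\right)}{5}$ ($z{\left(V,P \right)} = - \frac{\left(V + P\right) \left(P - 2\right)}{5} = - \frac{\left(P + V\right) \left(-2 + P\right)}{5} = - \frac{\left(-2 + P\right) \left(P + V\right)}{5}$)
$w = - \frac{1}{5}$ ($w = - \frac{3}{5} + \frac{- \frac{0^{2}}{5} + \frac{2}{5} \cdot 0 + \frac{2 \left(4 - -1\right)}{5} - 0 \left(4 - -1\right)}{5} = - \frac{3}{5} + \frac{\left(- \frac{1}{5}\right) 0 + 0 + \frac{2 \left(4 + 1\right)}{5} - 0 \left(4 + 1\right)}{5} = - \frac{3}{5} + \frac{0 + 0 + \frac{2}{5} \cdot 5 - 0 \cdot 5}{5} = - \frac{3}{5} + \frac{0 + 0 + 2 + 0}{5} = - \frac{3}{5} + \frac{1}{5} \cdot 2 = - \frac{3}{5} + \frac{2}{5} = - \frac{1}{5} \approx -0.2$)
$B{\left(M \right)} = -9 + 2 M$ ($B{\left(M \right)} = M + \left(-9 + M\right) = -9 + 2 M$)
$p{\left(w \right)} B{\left(t{\left(G \right)} \right)} = 43 \left(-9 + 2 \left(-1\right)\right) = 43 \left(-9 - 2\right) = 43 \left(-11\right) = -473$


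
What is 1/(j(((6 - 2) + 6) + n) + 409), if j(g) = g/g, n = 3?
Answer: 1/410 ≈ 0.0024390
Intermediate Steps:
j(g) = 1
1/(j(((6 - 2) + 6) + n) + 409) = 1/(1 + 409) = 1/410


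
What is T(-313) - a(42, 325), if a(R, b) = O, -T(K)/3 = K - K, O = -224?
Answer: 224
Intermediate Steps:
T(K) = 0 (T(K) = -3*(K - K) = -3*0 = 0)
a(R, b) = -224
T(-313) - a(42, 325) = 0 - 1*(-224) = 0 + 224 = 224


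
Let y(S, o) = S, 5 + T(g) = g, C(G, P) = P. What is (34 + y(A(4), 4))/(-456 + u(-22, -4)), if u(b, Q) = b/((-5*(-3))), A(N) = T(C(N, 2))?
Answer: -465/6862 ≈ -0.067765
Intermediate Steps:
T(g) = -5 + g
A(N) = -3 (A(N) = -5 + 2 = -3)
u(b, Q) = b/15
(34 + y(A(4), 4))/(-456 + u(-22, -4)) = (34 - 3)/(-456 + (1/15)*(-22)) = 31/(-456 - 22/15) = 31/(-6862/15) = 31*(-15/6862) = -465/6862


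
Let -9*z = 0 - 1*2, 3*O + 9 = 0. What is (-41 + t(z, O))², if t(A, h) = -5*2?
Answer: 2601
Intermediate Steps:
O = -3 (O = -3 + (⅓)*0 = -3 + 0 = -3)
z = 2/9 (z = -(0 - 1*2)/9 = -(0 - 2)/9 = -⅑*(-2) = 2/9 ≈ 0.22222)
t(A, h) = -10
(-41 + t(z, O))² = (-41 - 10)² = (-51)² = 2601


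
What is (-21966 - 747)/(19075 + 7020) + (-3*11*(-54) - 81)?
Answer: 44364882/26095 ≈ 1700.1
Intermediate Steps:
(-21966 - 747)/(19075 + 7020) + (-3*11*(-54) - 81) = -22713/26095 + (-33*(-54) - 81) = -22713*1/26095 + (1782 - 81) = -22713/26095 + 1701 = 44364882/26095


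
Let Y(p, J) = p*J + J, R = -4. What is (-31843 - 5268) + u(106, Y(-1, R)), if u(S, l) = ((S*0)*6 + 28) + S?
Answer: -36977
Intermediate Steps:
Y(p, J) = J + J*p (Y(p, J) = J*p + J = J + J*p)
u(S, l) = 28 + S (u(S, l) = (0*6 + 28) + S = (0 + 28) + S = 28 + S)
(-31843 - 5268) + u(106, Y(-1, R)) = (-31843 - 5268) + (28 + 106) = -37111 + 134 = -36977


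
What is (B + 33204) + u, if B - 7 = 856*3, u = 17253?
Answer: 53032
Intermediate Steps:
B = 2575 (B = 7 + 856*3 = 7 + 2568 = 2575)
(B + 33204) + u = (2575 + 33204) + 17253 = 35779 + 17253 = 53032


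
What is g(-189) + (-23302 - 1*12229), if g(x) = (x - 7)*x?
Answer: 1513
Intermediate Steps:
g(x) = x*(-7 + x) (g(x) = (-7 + x)*x = x*(-7 + x))
g(-189) + (-23302 - 1*12229) = -189*(-7 - 189) + (-23302 - 1*12229) = -189*(-196) + (-23302 - 12229) = 37044 - 35531 = 1513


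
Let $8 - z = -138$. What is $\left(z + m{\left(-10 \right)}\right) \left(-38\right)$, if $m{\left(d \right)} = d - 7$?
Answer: $-4902$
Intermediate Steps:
$z = 146$ ($z = 8 - -138 = 8 + 138 = 146$)
$m{\left(d \right)} = -7 + d$
$\left(z + m{\left(-10 \right)}\right) \left(-38\right) = \left(146 - 17\right) \left(-38\right) = 129 \left(-38\right) = -4902$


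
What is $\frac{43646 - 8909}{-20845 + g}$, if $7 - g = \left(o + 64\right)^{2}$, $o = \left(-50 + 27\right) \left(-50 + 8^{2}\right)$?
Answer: $- \frac{11579}{29134} \approx -0.39744$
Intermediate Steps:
$o = -322$ ($o = - 23 \left(-50 + 64\right) = \left(-23\right) 14 = -322$)
$g = -66557$ ($g = 7 - \left(-322 + 64\right)^{2} = 7 - \left(-258\right)^{2} = 7 - 66564 = -66557$)
$\frac{43646 - 8909}{-20845 + g} = \frac{43646 - 8909}{-20845 - 66557} = \frac{34737}{-87402} = 34737 \left(- \frac{1}{87402}\right) = - \frac{11579}{29134}$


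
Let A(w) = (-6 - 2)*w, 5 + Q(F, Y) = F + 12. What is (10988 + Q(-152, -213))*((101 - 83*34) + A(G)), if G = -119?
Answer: -19181267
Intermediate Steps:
Q(F, Y) = 7 + F (Q(F, Y) = -5 + (F + 12) = -5 + (12 + F) = 7 + F)
A(w) = -8*w
(10988 + Q(-152, -213))*((101 - 83*34) + A(G)) = (10988 + (7 - 152))*((101 - 83*34) - 8*(-119)) = (10988 - 145)*((101 - 2822) + 952) = 10843*(-2721 + 952) = 10843*(-1769) = -19181267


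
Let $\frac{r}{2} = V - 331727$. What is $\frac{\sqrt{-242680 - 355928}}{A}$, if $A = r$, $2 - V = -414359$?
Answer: $\frac{3 i \sqrt{4157}}{41317} \approx 0.0046815 i$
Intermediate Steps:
$V = 414361$ ($V = 2 - -414359 = 2 + 414359 = 414361$)
$r = 165268$ ($r = 2 \left(414361 - 331727\right) = 2 \cdot 82634 = 165268$)
$A = 165268$
$\frac{\sqrt{-242680 - 355928}}{A} = \frac{\sqrt{-242680 - 355928}}{165268} = \sqrt{-598608} \cdot \frac{1}{165268} = 12 i \sqrt{4157} \cdot \frac{1}{165268} = \frac{3 i \sqrt{4157}}{41317}$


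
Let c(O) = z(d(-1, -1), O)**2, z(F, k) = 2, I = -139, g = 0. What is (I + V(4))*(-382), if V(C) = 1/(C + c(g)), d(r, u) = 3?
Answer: 212201/4 ≈ 53050.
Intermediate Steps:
c(O) = 4 (c(O) = 2**2 = 4)
V(C) = 1/(4 + C) (V(C) = 1/(C + 4) = 1/(4 + C))
(I + V(4))*(-382) = (-139 + 1/(4 + 4))*(-382) = (-139 + 1/8)*(-382) = -1111/8*(-382) = 212201/4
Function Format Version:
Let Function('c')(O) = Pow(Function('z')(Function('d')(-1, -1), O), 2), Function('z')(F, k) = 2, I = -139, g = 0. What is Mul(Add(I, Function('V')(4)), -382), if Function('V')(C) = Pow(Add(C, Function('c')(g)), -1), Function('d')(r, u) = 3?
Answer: Rational(212201, 4) ≈ 53050.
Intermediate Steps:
Function('c')(O) = 4 (Function('c')(O) = Pow(2, 2) = 4)
Function('V')(C) = Pow(Add(4, C), -1) (Function('V')(C) = Pow(Add(C, 4), -1) = Pow(Add(4, C), -1))
Mul(Add(I, Function('V')(4)), -382) = Mul(Add(-139, Pow(Add(4, 4), -1)), -382) = Mul(Add(-139, Pow(8, -1)), -382) = Mul(Add(-139, Rational(1, 8)), -382) = Mul(Rational(-1111, 8), -382) = Rational(212201, 4)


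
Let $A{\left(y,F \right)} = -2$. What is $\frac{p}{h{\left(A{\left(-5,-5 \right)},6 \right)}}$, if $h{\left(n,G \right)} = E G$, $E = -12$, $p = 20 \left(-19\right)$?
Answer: $\frac{95}{18} \approx 5.2778$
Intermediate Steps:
$p = -380$
$h{\left(n,G \right)} = - 12 G$
$\frac{p}{h{\left(A{\left(-5,-5 \right)},6 \right)}} = - \frac{380}{\left(-12\right) 6} = - \frac{380}{-72} = \left(-380\right) \left(- \frac{1}{72}\right) = \frac{95}{18}$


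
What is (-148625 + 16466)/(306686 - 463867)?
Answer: 132159/157181 ≈ 0.84081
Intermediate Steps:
(-148625 + 16466)/(306686 - 463867) = -132159/(-157181) = -132159*(-1/157181) = 132159/157181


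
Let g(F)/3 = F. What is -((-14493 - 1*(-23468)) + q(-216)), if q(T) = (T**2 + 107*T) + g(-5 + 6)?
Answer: -32522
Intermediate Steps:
g(F) = 3*F
q(T) = 3 + T**2 + 107*T (q(T) = (T**2 + 107*T) + 3*(-5 + 6) = (T**2 + 107*T) + 3*1 = (T**2 + 107*T) + 3 = 3 + T**2 + 107*T)
-((-14493 - 1*(-23468)) + q(-216)) = -((-14493 - 1*(-23468)) + (3 + (-216)**2 + 107*(-216))) = -((-14493 + 23468) + (3 + 46656 - 23112)) = -(8975 + 23547) = -1*32522 = -32522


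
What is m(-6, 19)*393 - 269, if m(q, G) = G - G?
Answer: -269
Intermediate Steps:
m(q, G) = 0
m(-6, 19)*393 - 269 = 0*393 - 269 = 0 - 269 = -269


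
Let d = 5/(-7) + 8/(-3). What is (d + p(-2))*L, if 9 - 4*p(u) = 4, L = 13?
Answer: -2327/84 ≈ -27.702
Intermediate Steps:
p(u) = 5/4 (p(u) = 9/4 - 1/4*4 = 9/4 - 1 = 5/4)
d = -71/21 (d = 5*(-1/7) + 8*(-1/3) = -5/7 - 8/3 = -71/21 ≈ -3.3810)
(d + p(-2))*L = (-71/21 + 5/4)*13 = -179/84*13 = -2327/84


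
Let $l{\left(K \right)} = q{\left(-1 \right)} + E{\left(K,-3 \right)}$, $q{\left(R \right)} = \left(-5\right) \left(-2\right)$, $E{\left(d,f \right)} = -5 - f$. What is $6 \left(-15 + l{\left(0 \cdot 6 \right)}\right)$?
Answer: $-42$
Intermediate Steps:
$q{\left(R \right)} = 10$
$l{\left(K \right)} = 8$ ($l{\left(K \right)} = 10 - 2 = 8$)
$6 \left(-15 + l{\left(0 \cdot 6 \right)}\right) = 6 \left(-15 + 8\right) = 6 \left(-7\right) = -42$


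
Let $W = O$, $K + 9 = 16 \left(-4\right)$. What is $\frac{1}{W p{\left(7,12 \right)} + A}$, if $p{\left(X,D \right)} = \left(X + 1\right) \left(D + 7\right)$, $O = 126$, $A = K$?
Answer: $\frac{1}{19079} \approx 5.2414 \cdot 10^{-5}$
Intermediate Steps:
$K = -73$ ($K = -9 + 16 \left(-4\right) = -9 - 64 = -73$)
$A = -73$
$p{\left(X,D \right)} = \left(1 + X\right) \left(7 + D\right)$
$W = 126$
$\frac{1}{W p{\left(7,12 \right)} + A} = \frac{1}{126 \left(7 + 12 + 7 \cdot 7 + 12 \cdot 7\right) - 73} = \frac{1}{126 \left(7 + 12 + 49 + 84\right) - 73} = \frac{1}{126 \cdot 152 - 73} = \frac{1}{19152 - 73} = \frac{1}{19079}$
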